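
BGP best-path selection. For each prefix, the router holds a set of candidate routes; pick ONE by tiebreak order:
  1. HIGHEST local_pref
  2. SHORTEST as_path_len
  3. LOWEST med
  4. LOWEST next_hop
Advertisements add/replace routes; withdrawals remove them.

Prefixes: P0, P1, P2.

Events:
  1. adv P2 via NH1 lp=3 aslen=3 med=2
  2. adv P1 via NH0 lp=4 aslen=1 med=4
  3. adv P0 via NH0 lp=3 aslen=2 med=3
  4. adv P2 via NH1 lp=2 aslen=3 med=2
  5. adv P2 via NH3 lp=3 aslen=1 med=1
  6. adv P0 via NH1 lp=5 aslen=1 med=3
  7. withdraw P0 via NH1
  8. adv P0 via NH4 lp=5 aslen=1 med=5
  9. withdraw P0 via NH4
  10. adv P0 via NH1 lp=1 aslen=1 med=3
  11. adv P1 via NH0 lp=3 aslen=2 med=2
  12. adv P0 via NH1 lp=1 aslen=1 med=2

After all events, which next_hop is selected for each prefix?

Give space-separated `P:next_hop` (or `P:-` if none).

Answer: P0:NH0 P1:NH0 P2:NH3

Derivation:
Op 1: best P0=- P1=- P2=NH1
Op 2: best P0=- P1=NH0 P2=NH1
Op 3: best P0=NH0 P1=NH0 P2=NH1
Op 4: best P0=NH0 P1=NH0 P2=NH1
Op 5: best P0=NH0 P1=NH0 P2=NH3
Op 6: best P0=NH1 P1=NH0 P2=NH3
Op 7: best P0=NH0 P1=NH0 P2=NH3
Op 8: best P0=NH4 P1=NH0 P2=NH3
Op 9: best P0=NH0 P1=NH0 P2=NH3
Op 10: best P0=NH0 P1=NH0 P2=NH3
Op 11: best P0=NH0 P1=NH0 P2=NH3
Op 12: best P0=NH0 P1=NH0 P2=NH3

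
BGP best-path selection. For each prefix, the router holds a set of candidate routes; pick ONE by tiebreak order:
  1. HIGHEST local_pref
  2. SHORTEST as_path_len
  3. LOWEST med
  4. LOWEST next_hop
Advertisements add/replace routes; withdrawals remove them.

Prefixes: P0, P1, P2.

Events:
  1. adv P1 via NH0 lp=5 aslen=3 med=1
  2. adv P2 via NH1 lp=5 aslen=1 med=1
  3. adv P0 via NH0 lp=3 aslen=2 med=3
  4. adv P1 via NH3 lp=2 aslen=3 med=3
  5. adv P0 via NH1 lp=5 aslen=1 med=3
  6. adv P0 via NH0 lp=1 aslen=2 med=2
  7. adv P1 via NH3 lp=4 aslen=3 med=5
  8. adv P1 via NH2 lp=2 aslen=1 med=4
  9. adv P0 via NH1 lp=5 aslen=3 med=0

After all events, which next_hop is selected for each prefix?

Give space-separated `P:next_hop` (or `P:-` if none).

Op 1: best P0=- P1=NH0 P2=-
Op 2: best P0=- P1=NH0 P2=NH1
Op 3: best P0=NH0 P1=NH0 P2=NH1
Op 4: best P0=NH0 P1=NH0 P2=NH1
Op 5: best P0=NH1 P1=NH0 P2=NH1
Op 6: best P0=NH1 P1=NH0 P2=NH1
Op 7: best P0=NH1 P1=NH0 P2=NH1
Op 8: best P0=NH1 P1=NH0 P2=NH1
Op 9: best P0=NH1 P1=NH0 P2=NH1

Answer: P0:NH1 P1:NH0 P2:NH1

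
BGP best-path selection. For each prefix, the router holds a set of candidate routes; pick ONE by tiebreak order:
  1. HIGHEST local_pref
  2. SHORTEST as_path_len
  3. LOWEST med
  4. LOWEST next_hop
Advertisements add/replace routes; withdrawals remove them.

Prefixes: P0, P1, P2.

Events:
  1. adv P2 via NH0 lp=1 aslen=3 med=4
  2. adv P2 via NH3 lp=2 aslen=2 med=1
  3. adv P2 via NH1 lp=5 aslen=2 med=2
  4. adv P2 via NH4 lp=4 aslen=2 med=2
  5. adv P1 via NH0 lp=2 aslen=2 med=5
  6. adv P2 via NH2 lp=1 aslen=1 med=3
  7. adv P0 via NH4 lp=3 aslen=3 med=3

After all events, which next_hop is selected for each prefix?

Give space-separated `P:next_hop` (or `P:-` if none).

Op 1: best P0=- P1=- P2=NH0
Op 2: best P0=- P1=- P2=NH3
Op 3: best P0=- P1=- P2=NH1
Op 4: best P0=- P1=- P2=NH1
Op 5: best P0=- P1=NH0 P2=NH1
Op 6: best P0=- P1=NH0 P2=NH1
Op 7: best P0=NH4 P1=NH0 P2=NH1

Answer: P0:NH4 P1:NH0 P2:NH1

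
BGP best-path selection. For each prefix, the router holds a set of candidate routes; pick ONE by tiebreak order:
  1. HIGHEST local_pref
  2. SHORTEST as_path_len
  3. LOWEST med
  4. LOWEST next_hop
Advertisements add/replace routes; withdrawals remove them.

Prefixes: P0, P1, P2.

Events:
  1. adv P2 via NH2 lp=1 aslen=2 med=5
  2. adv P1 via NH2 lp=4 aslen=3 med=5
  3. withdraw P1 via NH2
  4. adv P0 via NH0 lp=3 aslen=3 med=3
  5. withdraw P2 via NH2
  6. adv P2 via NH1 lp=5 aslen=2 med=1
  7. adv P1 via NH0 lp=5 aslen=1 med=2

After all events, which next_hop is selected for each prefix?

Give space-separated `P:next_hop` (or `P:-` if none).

Op 1: best P0=- P1=- P2=NH2
Op 2: best P0=- P1=NH2 P2=NH2
Op 3: best P0=- P1=- P2=NH2
Op 4: best P0=NH0 P1=- P2=NH2
Op 5: best P0=NH0 P1=- P2=-
Op 6: best P0=NH0 P1=- P2=NH1
Op 7: best P0=NH0 P1=NH0 P2=NH1

Answer: P0:NH0 P1:NH0 P2:NH1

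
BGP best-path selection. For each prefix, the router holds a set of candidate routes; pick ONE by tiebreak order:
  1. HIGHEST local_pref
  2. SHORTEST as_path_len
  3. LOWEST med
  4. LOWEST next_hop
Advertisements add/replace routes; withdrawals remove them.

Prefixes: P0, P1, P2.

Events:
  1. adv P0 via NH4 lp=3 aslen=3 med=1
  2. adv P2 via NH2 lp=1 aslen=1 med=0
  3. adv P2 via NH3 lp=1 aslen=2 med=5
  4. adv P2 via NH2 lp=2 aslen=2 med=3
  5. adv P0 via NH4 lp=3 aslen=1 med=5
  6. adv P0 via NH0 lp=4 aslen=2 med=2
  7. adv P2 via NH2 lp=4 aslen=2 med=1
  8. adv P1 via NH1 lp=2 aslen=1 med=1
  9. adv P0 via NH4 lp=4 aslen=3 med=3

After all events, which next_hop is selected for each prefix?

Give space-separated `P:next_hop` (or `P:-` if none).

Op 1: best P0=NH4 P1=- P2=-
Op 2: best P0=NH4 P1=- P2=NH2
Op 3: best P0=NH4 P1=- P2=NH2
Op 4: best P0=NH4 P1=- P2=NH2
Op 5: best P0=NH4 P1=- P2=NH2
Op 6: best P0=NH0 P1=- P2=NH2
Op 7: best P0=NH0 P1=- P2=NH2
Op 8: best P0=NH0 P1=NH1 P2=NH2
Op 9: best P0=NH0 P1=NH1 P2=NH2

Answer: P0:NH0 P1:NH1 P2:NH2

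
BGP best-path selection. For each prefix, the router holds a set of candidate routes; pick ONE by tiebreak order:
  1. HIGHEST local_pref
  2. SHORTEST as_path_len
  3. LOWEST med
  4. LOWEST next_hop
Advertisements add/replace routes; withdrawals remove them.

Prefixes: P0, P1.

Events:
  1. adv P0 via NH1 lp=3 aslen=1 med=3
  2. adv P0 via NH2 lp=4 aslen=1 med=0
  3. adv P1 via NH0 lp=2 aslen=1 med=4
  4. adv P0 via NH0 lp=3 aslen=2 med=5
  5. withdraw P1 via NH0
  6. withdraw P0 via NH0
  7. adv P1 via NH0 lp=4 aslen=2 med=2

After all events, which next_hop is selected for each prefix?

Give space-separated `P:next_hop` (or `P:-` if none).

Answer: P0:NH2 P1:NH0

Derivation:
Op 1: best P0=NH1 P1=-
Op 2: best P0=NH2 P1=-
Op 3: best P0=NH2 P1=NH0
Op 4: best P0=NH2 P1=NH0
Op 5: best P0=NH2 P1=-
Op 6: best P0=NH2 P1=-
Op 7: best P0=NH2 P1=NH0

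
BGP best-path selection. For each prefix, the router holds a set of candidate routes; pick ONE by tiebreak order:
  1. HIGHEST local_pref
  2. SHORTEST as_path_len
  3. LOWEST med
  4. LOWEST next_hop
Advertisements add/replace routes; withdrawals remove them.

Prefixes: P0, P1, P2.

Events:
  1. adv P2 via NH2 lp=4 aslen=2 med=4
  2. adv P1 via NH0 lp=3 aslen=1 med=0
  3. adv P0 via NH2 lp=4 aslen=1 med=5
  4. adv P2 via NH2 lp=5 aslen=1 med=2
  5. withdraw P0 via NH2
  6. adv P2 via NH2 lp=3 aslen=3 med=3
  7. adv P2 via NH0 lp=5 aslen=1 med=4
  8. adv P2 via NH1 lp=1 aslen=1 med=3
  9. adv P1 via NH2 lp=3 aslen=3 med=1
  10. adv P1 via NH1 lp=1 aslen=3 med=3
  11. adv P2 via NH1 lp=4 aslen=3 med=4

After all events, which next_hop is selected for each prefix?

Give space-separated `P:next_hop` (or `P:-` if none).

Answer: P0:- P1:NH0 P2:NH0

Derivation:
Op 1: best P0=- P1=- P2=NH2
Op 2: best P0=- P1=NH0 P2=NH2
Op 3: best P0=NH2 P1=NH0 P2=NH2
Op 4: best P0=NH2 P1=NH0 P2=NH2
Op 5: best P0=- P1=NH0 P2=NH2
Op 6: best P0=- P1=NH0 P2=NH2
Op 7: best P0=- P1=NH0 P2=NH0
Op 8: best P0=- P1=NH0 P2=NH0
Op 9: best P0=- P1=NH0 P2=NH0
Op 10: best P0=- P1=NH0 P2=NH0
Op 11: best P0=- P1=NH0 P2=NH0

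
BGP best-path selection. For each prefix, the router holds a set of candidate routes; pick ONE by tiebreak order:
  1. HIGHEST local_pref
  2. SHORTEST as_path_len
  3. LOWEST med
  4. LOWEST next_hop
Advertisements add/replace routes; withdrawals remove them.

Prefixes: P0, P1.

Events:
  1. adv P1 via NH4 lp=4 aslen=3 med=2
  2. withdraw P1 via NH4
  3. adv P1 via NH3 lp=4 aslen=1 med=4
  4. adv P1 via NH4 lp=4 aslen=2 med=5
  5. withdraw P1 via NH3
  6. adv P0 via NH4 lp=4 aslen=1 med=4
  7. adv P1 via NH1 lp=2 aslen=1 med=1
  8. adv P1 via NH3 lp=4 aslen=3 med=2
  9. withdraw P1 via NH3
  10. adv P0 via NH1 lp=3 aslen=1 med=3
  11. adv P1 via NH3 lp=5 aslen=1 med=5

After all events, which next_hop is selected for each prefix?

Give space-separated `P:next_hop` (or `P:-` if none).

Op 1: best P0=- P1=NH4
Op 2: best P0=- P1=-
Op 3: best P0=- P1=NH3
Op 4: best P0=- P1=NH3
Op 5: best P0=- P1=NH4
Op 6: best P0=NH4 P1=NH4
Op 7: best P0=NH4 P1=NH4
Op 8: best P0=NH4 P1=NH4
Op 9: best P0=NH4 P1=NH4
Op 10: best P0=NH4 P1=NH4
Op 11: best P0=NH4 P1=NH3

Answer: P0:NH4 P1:NH3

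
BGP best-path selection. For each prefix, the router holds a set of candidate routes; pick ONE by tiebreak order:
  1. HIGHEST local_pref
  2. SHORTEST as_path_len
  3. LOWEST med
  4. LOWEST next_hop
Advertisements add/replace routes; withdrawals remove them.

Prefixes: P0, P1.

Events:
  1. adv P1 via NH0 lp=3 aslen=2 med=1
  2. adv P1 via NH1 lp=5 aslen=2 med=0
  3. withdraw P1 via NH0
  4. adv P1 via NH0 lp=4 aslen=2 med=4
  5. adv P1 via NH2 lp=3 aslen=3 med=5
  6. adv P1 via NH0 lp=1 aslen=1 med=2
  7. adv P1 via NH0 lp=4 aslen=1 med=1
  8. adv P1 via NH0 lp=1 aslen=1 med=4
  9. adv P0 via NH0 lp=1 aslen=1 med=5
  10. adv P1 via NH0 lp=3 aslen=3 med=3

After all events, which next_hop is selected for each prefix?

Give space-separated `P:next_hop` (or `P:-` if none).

Answer: P0:NH0 P1:NH1

Derivation:
Op 1: best P0=- P1=NH0
Op 2: best P0=- P1=NH1
Op 3: best P0=- P1=NH1
Op 4: best P0=- P1=NH1
Op 5: best P0=- P1=NH1
Op 6: best P0=- P1=NH1
Op 7: best P0=- P1=NH1
Op 8: best P0=- P1=NH1
Op 9: best P0=NH0 P1=NH1
Op 10: best P0=NH0 P1=NH1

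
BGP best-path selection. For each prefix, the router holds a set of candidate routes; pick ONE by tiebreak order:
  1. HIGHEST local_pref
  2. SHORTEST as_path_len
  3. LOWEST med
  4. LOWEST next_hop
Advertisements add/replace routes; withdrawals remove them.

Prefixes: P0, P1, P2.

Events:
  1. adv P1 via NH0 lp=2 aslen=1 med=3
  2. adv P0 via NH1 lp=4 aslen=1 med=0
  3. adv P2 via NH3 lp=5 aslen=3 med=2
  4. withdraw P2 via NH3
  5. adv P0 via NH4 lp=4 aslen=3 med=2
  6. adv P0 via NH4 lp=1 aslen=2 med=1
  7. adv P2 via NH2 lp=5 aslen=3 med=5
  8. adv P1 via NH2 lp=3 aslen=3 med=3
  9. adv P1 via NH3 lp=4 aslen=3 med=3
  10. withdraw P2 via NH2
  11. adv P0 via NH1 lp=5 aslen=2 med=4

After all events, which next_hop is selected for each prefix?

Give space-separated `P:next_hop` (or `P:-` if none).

Answer: P0:NH1 P1:NH3 P2:-

Derivation:
Op 1: best P0=- P1=NH0 P2=-
Op 2: best P0=NH1 P1=NH0 P2=-
Op 3: best P0=NH1 P1=NH0 P2=NH3
Op 4: best P0=NH1 P1=NH0 P2=-
Op 5: best P0=NH1 P1=NH0 P2=-
Op 6: best P0=NH1 P1=NH0 P2=-
Op 7: best P0=NH1 P1=NH0 P2=NH2
Op 8: best P0=NH1 P1=NH2 P2=NH2
Op 9: best P0=NH1 P1=NH3 P2=NH2
Op 10: best P0=NH1 P1=NH3 P2=-
Op 11: best P0=NH1 P1=NH3 P2=-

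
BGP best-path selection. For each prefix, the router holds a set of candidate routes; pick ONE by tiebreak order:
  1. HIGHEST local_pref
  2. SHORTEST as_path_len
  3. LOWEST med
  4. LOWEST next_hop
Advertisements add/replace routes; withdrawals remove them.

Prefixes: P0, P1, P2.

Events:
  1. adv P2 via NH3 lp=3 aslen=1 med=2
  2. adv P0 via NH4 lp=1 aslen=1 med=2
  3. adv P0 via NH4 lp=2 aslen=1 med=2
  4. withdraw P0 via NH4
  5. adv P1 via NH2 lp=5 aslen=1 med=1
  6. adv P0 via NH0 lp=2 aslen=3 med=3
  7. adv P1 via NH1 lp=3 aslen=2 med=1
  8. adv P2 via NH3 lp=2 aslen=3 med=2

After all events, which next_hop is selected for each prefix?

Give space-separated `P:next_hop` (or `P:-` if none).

Op 1: best P0=- P1=- P2=NH3
Op 2: best P0=NH4 P1=- P2=NH3
Op 3: best P0=NH4 P1=- P2=NH3
Op 4: best P0=- P1=- P2=NH3
Op 5: best P0=- P1=NH2 P2=NH3
Op 6: best P0=NH0 P1=NH2 P2=NH3
Op 7: best P0=NH0 P1=NH2 P2=NH3
Op 8: best P0=NH0 P1=NH2 P2=NH3

Answer: P0:NH0 P1:NH2 P2:NH3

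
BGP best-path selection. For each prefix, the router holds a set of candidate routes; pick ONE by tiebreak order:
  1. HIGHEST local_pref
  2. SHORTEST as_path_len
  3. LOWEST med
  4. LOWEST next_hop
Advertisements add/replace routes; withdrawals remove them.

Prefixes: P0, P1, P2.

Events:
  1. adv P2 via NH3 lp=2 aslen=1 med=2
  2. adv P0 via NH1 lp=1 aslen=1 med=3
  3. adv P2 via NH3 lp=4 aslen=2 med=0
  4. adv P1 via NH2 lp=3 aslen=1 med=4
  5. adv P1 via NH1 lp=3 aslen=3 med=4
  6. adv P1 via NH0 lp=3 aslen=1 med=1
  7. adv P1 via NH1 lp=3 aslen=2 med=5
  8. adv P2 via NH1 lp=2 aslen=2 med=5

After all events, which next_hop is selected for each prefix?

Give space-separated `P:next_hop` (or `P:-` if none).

Op 1: best P0=- P1=- P2=NH3
Op 2: best P0=NH1 P1=- P2=NH3
Op 3: best P0=NH1 P1=- P2=NH3
Op 4: best P0=NH1 P1=NH2 P2=NH3
Op 5: best P0=NH1 P1=NH2 P2=NH3
Op 6: best P0=NH1 P1=NH0 P2=NH3
Op 7: best P0=NH1 P1=NH0 P2=NH3
Op 8: best P0=NH1 P1=NH0 P2=NH3

Answer: P0:NH1 P1:NH0 P2:NH3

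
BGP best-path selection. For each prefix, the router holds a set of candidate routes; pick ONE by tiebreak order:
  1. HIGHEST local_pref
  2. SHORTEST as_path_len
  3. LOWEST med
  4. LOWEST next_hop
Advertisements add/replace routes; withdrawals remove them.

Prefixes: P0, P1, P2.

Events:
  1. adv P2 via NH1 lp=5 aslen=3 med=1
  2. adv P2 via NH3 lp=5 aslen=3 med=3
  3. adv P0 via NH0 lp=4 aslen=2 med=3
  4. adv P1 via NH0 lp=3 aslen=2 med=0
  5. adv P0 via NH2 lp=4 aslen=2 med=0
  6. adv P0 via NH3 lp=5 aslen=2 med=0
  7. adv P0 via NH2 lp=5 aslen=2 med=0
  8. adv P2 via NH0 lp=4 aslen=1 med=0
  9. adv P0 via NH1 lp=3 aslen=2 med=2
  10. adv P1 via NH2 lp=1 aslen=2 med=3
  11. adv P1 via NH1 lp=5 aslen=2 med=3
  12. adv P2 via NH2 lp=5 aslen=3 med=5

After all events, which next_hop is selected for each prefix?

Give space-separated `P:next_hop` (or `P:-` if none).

Op 1: best P0=- P1=- P2=NH1
Op 2: best P0=- P1=- P2=NH1
Op 3: best P0=NH0 P1=- P2=NH1
Op 4: best P0=NH0 P1=NH0 P2=NH1
Op 5: best P0=NH2 P1=NH0 P2=NH1
Op 6: best P0=NH3 P1=NH0 P2=NH1
Op 7: best P0=NH2 P1=NH0 P2=NH1
Op 8: best P0=NH2 P1=NH0 P2=NH1
Op 9: best P0=NH2 P1=NH0 P2=NH1
Op 10: best P0=NH2 P1=NH0 P2=NH1
Op 11: best P0=NH2 P1=NH1 P2=NH1
Op 12: best P0=NH2 P1=NH1 P2=NH1

Answer: P0:NH2 P1:NH1 P2:NH1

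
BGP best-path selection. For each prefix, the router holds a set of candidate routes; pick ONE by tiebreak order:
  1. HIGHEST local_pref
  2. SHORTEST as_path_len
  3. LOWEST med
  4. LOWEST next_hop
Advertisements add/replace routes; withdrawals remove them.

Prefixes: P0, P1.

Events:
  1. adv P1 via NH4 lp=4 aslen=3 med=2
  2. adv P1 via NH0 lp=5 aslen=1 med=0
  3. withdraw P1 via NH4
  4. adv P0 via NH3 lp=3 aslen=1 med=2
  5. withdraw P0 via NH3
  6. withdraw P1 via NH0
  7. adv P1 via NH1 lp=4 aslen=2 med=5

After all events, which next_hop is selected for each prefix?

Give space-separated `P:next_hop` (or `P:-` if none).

Op 1: best P0=- P1=NH4
Op 2: best P0=- P1=NH0
Op 3: best P0=- P1=NH0
Op 4: best P0=NH3 P1=NH0
Op 5: best P0=- P1=NH0
Op 6: best P0=- P1=-
Op 7: best P0=- P1=NH1

Answer: P0:- P1:NH1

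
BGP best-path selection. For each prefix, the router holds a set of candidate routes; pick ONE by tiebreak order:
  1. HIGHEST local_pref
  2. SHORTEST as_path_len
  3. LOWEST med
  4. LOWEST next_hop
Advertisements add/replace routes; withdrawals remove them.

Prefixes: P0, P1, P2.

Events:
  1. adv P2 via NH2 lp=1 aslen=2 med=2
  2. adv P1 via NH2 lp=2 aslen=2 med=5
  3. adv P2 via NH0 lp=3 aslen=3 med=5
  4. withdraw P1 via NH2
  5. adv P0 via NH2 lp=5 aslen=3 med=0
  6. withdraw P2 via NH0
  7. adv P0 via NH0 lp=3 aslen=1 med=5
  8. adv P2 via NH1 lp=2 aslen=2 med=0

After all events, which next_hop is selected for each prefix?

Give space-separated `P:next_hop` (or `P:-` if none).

Op 1: best P0=- P1=- P2=NH2
Op 2: best P0=- P1=NH2 P2=NH2
Op 3: best P0=- P1=NH2 P2=NH0
Op 4: best P0=- P1=- P2=NH0
Op 5: best P0=NH2 P1=- P2=NH0
Op 6: best P0=NH2 P1=- P2=NH2
Op 7: best P0=NH2 P1=- P2=NH2
Op 8: best P0=NH2 P1=- P2=NH1

Answer: P0:NH2 P1:- P2:NH1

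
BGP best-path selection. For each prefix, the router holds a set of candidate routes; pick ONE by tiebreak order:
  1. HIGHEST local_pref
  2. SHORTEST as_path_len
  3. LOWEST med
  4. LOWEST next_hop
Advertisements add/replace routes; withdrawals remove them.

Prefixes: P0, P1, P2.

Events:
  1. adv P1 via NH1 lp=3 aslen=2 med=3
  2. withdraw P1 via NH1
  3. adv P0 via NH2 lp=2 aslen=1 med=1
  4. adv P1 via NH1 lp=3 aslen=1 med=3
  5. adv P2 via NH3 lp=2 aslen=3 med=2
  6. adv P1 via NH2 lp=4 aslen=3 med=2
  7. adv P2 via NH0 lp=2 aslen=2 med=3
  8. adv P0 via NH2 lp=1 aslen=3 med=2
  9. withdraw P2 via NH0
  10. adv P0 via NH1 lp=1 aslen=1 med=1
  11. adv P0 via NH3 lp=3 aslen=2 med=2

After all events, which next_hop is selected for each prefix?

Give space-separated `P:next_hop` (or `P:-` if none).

Op 1: best P0=- P1=NH1 P2=-
Op 2: best P0=- P1=- P2=-
Op 3: best P0=NH2 P1=- P2=-
Op 4: best P0=NH2 P1=NH1 P2=-
Op 5: best P0=NH2 P1=NH1 P2=NH3
Op 6: best P0=NH2 P1=NH2 P2=NH3
Op 7: best P0=NH2 P1=NH2 P2=NH0
Op 8: best P0=NH2 P1=NH2 P2=NH0
Op 9: best P0=NH2 P1=NH2 P2=NH3
Op 10: best P0=NH1 P1=NH2 P2=NH3
Op 11: best P0=NH3 P1=NH2 P2=NH3

Answer: P0:NH3 P1:NH2 P2:NH3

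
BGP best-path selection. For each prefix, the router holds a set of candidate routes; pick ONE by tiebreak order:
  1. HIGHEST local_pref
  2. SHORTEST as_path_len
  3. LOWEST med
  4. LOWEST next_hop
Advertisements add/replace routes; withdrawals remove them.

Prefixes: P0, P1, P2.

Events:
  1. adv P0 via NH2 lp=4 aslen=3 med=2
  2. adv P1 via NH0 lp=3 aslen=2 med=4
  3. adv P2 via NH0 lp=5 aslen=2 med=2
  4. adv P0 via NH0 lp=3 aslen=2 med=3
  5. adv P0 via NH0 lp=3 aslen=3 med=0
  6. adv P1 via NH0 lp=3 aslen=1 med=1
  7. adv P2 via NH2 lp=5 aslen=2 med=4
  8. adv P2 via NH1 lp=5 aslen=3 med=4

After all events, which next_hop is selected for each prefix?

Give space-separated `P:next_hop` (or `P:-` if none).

Op 1: best P0=NH2 P1=- P2=-
Op 2: best P0=NH2 P1=NH0 P2=-
Op 3: best P0=NH2 P1=NH0 P2=NH0
Op 4: best P0=NH2 P1=NH0 P2=NH0
Op 5: best P0=NH2 P1=NH0 P2=NH0
Op 6: best P0=NH2 P1=NH0 P2=NH0
Op 7: best P0=NH2 P1=NH0 P2=NH0
Op 8: best P0=NH2 P1=NH0 P2=NH0

Answer: P0:NH2 P1:NH0 P2:NH0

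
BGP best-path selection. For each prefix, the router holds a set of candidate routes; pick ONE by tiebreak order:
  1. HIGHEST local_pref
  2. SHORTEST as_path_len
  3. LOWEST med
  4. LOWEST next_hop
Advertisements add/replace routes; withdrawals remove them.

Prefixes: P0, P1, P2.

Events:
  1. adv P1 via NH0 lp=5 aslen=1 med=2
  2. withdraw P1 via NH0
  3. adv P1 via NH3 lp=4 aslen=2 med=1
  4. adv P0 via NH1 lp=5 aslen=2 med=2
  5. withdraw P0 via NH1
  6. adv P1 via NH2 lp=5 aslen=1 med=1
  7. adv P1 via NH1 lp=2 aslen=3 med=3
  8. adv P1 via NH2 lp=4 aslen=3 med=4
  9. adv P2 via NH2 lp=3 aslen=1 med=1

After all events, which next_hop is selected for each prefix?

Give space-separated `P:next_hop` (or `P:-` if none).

Answer: P0:- P1:NH3 P2:NH2

Derivation:
Op 1: best P0=- P1=NH0 P2=-
Op 2: best P0=- P1=- P2=-
Op 3: best P0=- P1=NH3 P2=-
Op 4: best P0=NH1 P1=NH3 P2=-
Op 5: best P0=- P1=NH3 P2=-
Op 6: best P0=- P1=NH2 P2=-
Op 7: best P0=- P1=NH2 P2=-
Op 8: best P0=- P1=NH3 P2=-
Op 9: best P0=- P1=NH3 P2=NH2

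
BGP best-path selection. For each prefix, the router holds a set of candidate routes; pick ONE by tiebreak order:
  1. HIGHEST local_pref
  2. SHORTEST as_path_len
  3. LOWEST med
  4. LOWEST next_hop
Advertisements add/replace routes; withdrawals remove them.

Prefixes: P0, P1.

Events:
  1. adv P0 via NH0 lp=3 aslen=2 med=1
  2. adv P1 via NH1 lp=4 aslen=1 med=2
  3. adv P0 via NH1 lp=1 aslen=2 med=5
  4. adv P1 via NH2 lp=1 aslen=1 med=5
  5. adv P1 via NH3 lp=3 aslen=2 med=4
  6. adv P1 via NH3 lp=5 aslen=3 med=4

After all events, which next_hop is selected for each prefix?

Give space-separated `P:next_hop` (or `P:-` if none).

Op 1: best P0=NH0 P1=-
Op 2: best P0=NH0 P1=NH1
Op 3: best P0=NH0 P1=NH1
Op 4: best P0=NH0 P1=NH1
Op 5: best P0=NH0 P1=NH1
Op 6: best P0=NH0 P1=NH3

Answer: P0:NH0 P1:NH3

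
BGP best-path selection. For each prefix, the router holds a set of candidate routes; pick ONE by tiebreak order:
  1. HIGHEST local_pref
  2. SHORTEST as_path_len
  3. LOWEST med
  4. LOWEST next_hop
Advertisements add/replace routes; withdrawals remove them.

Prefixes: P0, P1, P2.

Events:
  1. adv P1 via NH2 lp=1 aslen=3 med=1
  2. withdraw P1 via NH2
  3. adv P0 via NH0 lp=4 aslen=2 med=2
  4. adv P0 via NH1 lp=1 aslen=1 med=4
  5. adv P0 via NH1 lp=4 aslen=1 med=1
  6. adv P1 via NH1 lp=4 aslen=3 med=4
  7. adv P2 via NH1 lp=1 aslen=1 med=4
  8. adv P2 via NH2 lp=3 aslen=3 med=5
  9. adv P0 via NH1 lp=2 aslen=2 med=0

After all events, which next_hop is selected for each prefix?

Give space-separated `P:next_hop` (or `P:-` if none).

Op 1: best P0=- P1=NH2 P2=-
Op 2: best P0=- P1=- P2=-
Op 3: best P0=NH0 P1=- P2=-
Op 4: best P0=NH0 P1=- P2=-
Op 5: best P0=NH1 P1=- P2=-
Op 6: best P0=NH1 P1=NH1 P2=-
Op 7: best P0=NH1 P1=NH1 P2=NH1
Op 8: best P0=NH1 P1=NH1 P2=NH2
Op 9: best P0=NH0 P1=NH1 P2=NH2

Answer: P0:NH0 P1:NH1 P2:NH2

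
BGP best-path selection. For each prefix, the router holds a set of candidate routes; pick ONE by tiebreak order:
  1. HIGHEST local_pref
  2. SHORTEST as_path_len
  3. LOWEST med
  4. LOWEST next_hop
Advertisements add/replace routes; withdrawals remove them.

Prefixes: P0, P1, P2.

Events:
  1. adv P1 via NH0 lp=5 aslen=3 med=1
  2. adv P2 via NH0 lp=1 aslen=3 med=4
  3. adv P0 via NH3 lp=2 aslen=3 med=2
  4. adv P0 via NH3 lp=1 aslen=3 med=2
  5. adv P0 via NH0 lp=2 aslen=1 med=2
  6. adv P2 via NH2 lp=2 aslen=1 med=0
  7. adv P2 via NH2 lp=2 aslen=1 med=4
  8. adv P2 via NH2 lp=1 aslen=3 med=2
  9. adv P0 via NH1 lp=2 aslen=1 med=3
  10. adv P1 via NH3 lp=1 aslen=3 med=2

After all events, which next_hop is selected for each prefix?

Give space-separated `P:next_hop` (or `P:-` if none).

Answer: P0:NH0 P1:NH0 P2:NH2

Derivation:
Op 1: best P0=- P1=NH0 P2=-
Op 2: best P0=- P1=NH0 P2=NH0
Op 3: best P0=NH3 P1=NH0 P2=NH0
Op 4: best P0=NH3 P1=NH0 P2=NH0
Op 5: best P0=NH0 P1=NH0 P2=NH0
Op 6: best P0=NH0 P1=NH0 P2=NH2
Op 7: best P0=NH0 P1=NH0 P2=NH2
Op 8: best P0=NH0 P1=NH0 P2=NH2
Op 9: best P0=NH0 P1=NH0 P2=NH2
Op 10: best P0=NH0 P1=NH0 P2=NH2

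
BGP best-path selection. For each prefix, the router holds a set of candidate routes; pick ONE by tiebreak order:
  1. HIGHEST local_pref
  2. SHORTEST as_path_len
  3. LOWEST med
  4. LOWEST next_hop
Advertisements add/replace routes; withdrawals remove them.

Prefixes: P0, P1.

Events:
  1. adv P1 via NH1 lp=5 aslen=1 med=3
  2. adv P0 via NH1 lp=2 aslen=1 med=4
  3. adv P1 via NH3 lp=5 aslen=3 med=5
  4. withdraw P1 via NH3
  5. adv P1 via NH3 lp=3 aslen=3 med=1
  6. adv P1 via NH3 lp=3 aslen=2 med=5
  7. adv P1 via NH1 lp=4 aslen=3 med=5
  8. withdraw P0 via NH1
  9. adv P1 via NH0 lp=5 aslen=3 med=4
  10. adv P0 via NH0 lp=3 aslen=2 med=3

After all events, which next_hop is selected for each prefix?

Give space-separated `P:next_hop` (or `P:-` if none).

Answer: P0:NH0 P1:NH0

Derivation:
Op 1: best P0=- P1=NH1
Op 2: best P0=NH1 P1=NH1
Op 3: best P0=NH1 P1=NH1
Op 4: best P0=NH1 P1=NH1
Op 5: best P0=NH1 P1=NH1
Op 6: best P0=NH1 P1=NH1
Op 7: best P0=NH1 P1=NH1
Op 8: best P0=- P1=NH1
Op 9: best P0=- P1=NH0
Op 10: best P0=NH0 P1=NH0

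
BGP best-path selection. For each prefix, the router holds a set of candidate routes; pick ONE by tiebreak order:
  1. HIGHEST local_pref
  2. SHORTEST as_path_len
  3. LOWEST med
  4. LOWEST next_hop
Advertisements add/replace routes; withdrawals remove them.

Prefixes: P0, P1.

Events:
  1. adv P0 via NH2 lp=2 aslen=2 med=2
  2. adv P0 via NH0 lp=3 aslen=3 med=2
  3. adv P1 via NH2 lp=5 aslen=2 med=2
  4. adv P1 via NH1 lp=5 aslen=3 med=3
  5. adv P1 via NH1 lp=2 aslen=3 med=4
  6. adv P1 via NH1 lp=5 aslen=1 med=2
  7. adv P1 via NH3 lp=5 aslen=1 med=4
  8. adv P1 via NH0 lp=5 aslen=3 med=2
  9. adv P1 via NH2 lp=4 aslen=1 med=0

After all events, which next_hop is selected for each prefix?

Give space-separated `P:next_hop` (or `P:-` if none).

Answer: P0:NH0 P1:NH1

Derivation:
Op 1: best P0=NH2 P1=-
Op 2: best P0=NH0 P1=-
Op 3: best P0=NH0 P1=NH2
Op 4: best P0=NH0 P1=NH2
Op 5: best P0=NH0 P1=NH2
Op 6: best P0=NH0 P1=NH1
Op 7: best P0=NH0 P1=NH1
Op 8: best P0=NH0 P1=NH1
Op 9: best P0=NH0 P1=NH1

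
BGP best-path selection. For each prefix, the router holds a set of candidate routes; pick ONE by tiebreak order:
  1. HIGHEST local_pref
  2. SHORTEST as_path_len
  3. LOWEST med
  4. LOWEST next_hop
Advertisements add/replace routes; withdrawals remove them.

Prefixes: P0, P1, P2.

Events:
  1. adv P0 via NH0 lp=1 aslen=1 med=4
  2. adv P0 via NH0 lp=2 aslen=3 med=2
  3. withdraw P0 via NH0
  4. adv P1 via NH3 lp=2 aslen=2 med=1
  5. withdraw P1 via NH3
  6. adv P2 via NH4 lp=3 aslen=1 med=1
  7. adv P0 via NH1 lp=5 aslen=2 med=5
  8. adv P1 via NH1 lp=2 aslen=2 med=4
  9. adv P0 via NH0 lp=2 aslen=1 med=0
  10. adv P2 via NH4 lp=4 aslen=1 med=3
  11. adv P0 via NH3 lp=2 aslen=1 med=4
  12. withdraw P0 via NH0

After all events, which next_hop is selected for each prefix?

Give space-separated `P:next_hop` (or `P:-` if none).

Op 1: best P0=NH0 P1=- P2=-
Op 2: best P0=NH0 P1=- P2=-
Op 3: best P0=- P1=- P2=-
Op 4: best P0=- P1=NH3 P2=-
Op 5: best P0=- P1=- P2=-
Op 6: best P0=- P1=- P2=NH4
Op 7: best P0=NH1 P1=- P2=NH4
Op 8: best P0=NH1 P1=NH1 P2=NH4
Op 9: best P0=NH1 P1=NH1 P2=NH4
Op 10: best P0=NH1 P1=NH1 P2=NH4
Op 11: best P0=NH1 P1=NH1 P2=NH4
Op 12: best P0=NH1 P1=NH1 P2=NH4

Answer: P0:NH1 P1:NH1 P2:NH4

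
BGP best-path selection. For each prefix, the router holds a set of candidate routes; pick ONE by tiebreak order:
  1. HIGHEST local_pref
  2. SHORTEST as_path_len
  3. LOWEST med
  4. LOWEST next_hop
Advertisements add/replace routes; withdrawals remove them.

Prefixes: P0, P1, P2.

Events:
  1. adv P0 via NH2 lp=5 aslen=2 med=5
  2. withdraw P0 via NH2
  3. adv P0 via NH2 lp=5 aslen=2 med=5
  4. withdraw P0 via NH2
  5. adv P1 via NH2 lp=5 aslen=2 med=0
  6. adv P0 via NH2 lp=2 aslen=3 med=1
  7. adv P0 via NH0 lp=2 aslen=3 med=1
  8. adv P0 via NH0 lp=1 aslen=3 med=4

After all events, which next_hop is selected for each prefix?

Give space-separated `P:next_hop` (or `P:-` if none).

Answer: P0:NH2 P1:NH2 P2:-

Derivation:
Op 1: best P0=NH2 P1=- P2=-
Op 2: best P0=- P1=- P2=-
Op 3: best P0=NH2 P1=- P2=-
Op 4: best P0=- P1=- P2=-
Op 5: best P0=- P1=NH2 P2=-
Op 6: best P0=NH2 P1=NH2 P2=-
Op 7: best P0=NH0 P1=NH2 P2=-
Op 8: best P0=NH2 P1=NH2 P2=-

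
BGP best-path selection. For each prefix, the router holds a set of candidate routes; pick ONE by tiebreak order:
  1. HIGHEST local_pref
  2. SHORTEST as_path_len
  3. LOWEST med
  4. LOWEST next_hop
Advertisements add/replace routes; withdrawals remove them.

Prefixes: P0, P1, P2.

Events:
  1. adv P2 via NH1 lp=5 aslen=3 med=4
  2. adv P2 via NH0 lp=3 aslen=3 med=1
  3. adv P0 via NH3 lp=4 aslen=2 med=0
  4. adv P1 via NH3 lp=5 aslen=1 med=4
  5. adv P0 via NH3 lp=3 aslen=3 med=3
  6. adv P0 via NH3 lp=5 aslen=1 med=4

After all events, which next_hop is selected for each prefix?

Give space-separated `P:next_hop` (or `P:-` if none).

Answer: P0:NH3 P1:NH3 P2:NH1

Derivation:
Op 1: best P0=- P1=- P2=NH1
Op 2: best P0=- P1=- P2=NH1
Op 3: best P0=NH3 P1=- P2=NH1
Op 4: best P0=NH3 P1=NH3 P2=NH1
Op 5: best P0=NH3 P1=NH3 P2=NH1
Op 6: best P0=NH3 P1=NH3 P2=NH1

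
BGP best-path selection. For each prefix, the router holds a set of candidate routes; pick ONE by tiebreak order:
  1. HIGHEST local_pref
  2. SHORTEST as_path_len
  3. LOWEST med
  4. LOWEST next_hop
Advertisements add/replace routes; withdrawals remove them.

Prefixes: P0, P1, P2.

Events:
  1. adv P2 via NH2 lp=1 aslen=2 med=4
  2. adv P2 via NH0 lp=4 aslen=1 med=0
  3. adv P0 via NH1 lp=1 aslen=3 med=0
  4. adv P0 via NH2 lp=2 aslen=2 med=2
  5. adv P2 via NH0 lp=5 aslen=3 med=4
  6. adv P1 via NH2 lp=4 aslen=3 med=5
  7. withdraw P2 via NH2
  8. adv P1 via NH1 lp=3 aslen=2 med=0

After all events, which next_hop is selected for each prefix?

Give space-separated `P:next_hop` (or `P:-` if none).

Answer: P0:NH2 P1:NH2 P2:NH0

Derivation:
Op 1: best P0=- P1=- P2=NH2
Op 2: best P0=- P1=- P2=NH0
Op 3: best P0=NH1 P1=- P2=NH0
Op 4: best P0=NH2 P1=- P2=NH0
Op 5: best P0=NH2 P1=- P2=NH0
Op 6: best P0=NH2 P1=NH2 P2=NH0
Op 7: best P0=NH2 P1=NH2 P2=NH0
Op 8: best P0=NH2 P1=NH2 P2=NH0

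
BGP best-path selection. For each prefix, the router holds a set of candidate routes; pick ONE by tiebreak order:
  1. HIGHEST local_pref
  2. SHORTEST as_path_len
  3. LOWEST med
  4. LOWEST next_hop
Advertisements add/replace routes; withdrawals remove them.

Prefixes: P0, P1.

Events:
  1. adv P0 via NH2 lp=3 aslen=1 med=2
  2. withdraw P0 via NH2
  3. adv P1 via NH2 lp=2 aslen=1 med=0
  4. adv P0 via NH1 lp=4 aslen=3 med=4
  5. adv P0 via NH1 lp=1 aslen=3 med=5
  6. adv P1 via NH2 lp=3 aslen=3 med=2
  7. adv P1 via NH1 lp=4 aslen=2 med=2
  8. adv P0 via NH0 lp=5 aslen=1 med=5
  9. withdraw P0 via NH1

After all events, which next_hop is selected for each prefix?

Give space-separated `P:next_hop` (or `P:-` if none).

Answer: P0:NH0 P1:NH1

Derivation:
Op 1: best P0=NH2 P1=-
Op 2: best P0=- P1=-
Op 3: best P0=- P1=NH2
Op 4: best P0=NH1 P1=NH2
Op 5: best P0=NH1 P1=NH2
Op 6: best P0=NH1 P1=NH2
Op 7: best P0=NH1 P1=NH1
Op 8: best P0=NH0 P1=NH1
Op 9: best P0=NH0 P1=NH1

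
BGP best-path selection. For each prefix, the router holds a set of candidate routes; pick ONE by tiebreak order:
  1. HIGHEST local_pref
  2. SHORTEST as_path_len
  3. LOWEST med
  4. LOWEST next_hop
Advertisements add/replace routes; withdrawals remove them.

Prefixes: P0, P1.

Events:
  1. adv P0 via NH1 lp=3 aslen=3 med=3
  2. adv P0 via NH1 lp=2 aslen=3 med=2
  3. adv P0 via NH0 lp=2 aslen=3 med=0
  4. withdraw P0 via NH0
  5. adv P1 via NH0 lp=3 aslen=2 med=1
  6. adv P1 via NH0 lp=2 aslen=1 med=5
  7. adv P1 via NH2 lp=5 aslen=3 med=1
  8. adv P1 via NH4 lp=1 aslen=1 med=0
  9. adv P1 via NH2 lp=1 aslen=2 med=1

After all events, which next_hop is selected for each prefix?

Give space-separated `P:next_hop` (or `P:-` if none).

Answer: P0:NH1 P1:NH0

Derivation:
Op 1: best P0=NH1 P1=-
Op 2: best P0=NH1 P1=-
Op 3: best P0=NH0 P1=-
Op 4: best P0=NH1 P1=-
Op 5: best P0=NH1 P1=NH0
Op 6: best P0=NH1 P1=NH0
Op 7: best P0=NH1 P1=NH2
Op 8: best P0=NH1 P1=NH2
Op 9: best P0=NH1 P1=NH0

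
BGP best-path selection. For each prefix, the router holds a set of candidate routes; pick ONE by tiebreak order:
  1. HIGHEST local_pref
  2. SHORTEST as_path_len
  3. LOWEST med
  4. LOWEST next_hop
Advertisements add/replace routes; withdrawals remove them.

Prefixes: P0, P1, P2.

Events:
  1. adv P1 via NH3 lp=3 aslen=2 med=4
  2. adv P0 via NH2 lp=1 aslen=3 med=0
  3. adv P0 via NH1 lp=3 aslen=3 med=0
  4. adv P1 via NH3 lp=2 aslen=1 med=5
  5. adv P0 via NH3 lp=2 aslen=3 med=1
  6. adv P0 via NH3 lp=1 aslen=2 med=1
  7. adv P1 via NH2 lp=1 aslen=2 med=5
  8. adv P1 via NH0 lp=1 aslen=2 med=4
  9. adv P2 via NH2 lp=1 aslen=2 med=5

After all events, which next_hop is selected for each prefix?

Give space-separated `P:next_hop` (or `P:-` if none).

Op 1: best P0=- P1=NH3 P2=-
Op 2: best P0=NH2 P1=NH3 P2=-
Op 3: best P0=NH1 P1=NH3 P2=-
Op 4: best P0=NH1 P1=NH3 P2=-
Op 5: best P0=NH1 P1=NH3 P2=-
Op 6: best P0=NH1 P1=NH3 P2=-
Op 7: best P0=NH1 P1=NH3 P2=-
Op 8: best P0=NH1 P1=NH3 P2=-
Op 9: best P0=NH1 P1=NH3 P2=NH2

Answer: P0:NH1 P1:NH3 P2:NH2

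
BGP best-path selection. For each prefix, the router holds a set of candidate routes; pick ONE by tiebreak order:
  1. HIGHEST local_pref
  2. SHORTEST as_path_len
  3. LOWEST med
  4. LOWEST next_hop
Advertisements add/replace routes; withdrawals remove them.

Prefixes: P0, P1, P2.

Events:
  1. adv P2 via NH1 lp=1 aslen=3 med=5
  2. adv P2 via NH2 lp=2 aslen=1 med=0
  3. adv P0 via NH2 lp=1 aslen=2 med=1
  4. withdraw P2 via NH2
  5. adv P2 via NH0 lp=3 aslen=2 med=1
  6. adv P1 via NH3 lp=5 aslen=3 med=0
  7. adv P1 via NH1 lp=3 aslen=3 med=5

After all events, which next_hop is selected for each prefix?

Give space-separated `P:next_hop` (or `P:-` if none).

Answer: P0:NH2 P1:NH3 P2:NH0

Derivation:
Op 1: best P0=- P1=- P2=NH1
Op 2: best P0=- P1=- P2=NH2
Op 3: best P0=NH2 P1=- P2=NH2
Op 4: best P0=NH2 P1=- P2=NH1
Op 5: best P0=NH2 P1=- P2=NH0
Op 6: best P0=NH2 P1=NH3 P2=NH0
Op 7: best P0=NH2 P1=NH3 P2=NH0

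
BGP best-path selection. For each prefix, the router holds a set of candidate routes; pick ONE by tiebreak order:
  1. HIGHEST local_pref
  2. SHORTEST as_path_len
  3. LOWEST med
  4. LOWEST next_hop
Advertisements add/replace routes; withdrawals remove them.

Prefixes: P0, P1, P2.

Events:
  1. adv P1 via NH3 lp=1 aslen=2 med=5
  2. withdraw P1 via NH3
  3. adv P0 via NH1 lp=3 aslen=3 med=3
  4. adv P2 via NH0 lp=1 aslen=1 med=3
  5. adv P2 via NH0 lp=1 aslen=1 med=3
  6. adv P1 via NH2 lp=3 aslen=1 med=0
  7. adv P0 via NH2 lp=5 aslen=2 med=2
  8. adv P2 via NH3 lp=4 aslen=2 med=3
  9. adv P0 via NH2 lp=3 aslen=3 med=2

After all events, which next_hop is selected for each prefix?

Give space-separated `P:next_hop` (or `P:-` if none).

Op 1: best P0=- P1=NH3 P2=-
Op 2: best P0=- P1=- P2=-
Op 3: best P0=NH1 P1=- P2=-
Op 4: best P0=NH1 P1=- P2=NH0
Op 5: best P0=NH1 P1=- P2=NH0
Op 6: best P0=NH1 P1=NH2 P2=NH0
Op 7: best P0=NH2 P1=NH2 P2=NH0
Op 8: best P0=NH2 P1=NH2 P2=NH3
Op 9: best P0=NH2 P1=NH2 P2=NH3

Answer: P0:NH2 P1:NH2 P2:NH3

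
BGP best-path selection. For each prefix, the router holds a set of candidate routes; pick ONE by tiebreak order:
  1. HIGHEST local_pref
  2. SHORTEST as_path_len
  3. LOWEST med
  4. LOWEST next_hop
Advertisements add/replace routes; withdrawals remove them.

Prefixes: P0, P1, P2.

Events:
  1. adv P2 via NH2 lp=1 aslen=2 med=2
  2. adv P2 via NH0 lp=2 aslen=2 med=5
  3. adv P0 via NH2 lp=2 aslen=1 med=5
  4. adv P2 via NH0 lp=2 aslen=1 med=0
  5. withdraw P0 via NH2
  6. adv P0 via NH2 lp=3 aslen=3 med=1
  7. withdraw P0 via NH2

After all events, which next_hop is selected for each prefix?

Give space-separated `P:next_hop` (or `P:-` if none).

Op 1: best P0=- P1=- P2=NH2
Op 2: best P0=- P1=- P2=NH0
Op 3: best P0=NH2 P1=- P2=NH0
Op 4: best P0=NH2 P1=- P2=NH0
Op 5: best P0=- P1=- P2=NH0
Op 6: best P0=NH2 P1=- P2=NH0
Op 7: best P0=- P1=- P2=NH0

Answer: P0:- P1:- P2:NH0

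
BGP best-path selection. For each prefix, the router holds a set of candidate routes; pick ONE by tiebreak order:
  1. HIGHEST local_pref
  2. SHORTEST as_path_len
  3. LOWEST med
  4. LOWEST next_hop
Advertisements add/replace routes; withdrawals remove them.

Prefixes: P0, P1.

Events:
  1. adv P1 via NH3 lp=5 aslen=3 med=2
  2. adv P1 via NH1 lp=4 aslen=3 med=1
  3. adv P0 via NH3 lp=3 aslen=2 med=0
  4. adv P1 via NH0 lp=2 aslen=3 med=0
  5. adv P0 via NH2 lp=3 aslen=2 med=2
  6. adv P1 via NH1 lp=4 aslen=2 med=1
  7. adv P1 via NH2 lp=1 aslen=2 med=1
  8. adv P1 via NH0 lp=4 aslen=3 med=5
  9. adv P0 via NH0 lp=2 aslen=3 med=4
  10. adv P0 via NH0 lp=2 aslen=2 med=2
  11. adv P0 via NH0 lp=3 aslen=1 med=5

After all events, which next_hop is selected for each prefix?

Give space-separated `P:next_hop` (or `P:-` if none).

Op 1: best P0=- P1=NH3
Op 2: best P0=- P1=NH3
Op 3: best P0=NH3 P1=NH3
Op 4: best P0=NH3 P1=NH3
Op 5: best P0=NH3 P1=NH3
Op 6: best P0=NH3 P1=NH3
Op 7: best P0=NH3 P1=NH3
Op 8: best P0=NH3 P1=NH3
Op 9: best P0=NH3 P1=NH3
Op 10: best P0=NH3 P1=NH3
Op 11: best P0=NH0 P1=NH3

Answer: P0:NH0 P1:NH3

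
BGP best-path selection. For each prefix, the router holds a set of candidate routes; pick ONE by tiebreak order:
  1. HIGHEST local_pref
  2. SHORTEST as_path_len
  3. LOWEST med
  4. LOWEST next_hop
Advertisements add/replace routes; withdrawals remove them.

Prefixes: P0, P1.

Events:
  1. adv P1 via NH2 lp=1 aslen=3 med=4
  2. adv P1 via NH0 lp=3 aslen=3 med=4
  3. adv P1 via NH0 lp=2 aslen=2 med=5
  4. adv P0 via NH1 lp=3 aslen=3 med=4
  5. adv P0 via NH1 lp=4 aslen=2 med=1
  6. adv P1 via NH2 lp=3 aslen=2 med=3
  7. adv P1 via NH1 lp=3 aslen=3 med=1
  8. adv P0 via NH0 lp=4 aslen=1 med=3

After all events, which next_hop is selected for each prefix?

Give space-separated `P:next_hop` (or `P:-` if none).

Answer: P0:NH0 P1:NH2

Derivation:
Op 1: best P0=- P1=NH2
Op 2: best P0=- P1=NH0
Op 3: best P0=- P1=NH0
Op 4: best P0=NH1 P1=NH0
Op 5: best P0=NH1 P1=NH0
Op 6: best P0=NH1 P1=NH2
Op 7: best P0=NH1 P1=NH2
Op 8: best P0=NH0 P1=NH2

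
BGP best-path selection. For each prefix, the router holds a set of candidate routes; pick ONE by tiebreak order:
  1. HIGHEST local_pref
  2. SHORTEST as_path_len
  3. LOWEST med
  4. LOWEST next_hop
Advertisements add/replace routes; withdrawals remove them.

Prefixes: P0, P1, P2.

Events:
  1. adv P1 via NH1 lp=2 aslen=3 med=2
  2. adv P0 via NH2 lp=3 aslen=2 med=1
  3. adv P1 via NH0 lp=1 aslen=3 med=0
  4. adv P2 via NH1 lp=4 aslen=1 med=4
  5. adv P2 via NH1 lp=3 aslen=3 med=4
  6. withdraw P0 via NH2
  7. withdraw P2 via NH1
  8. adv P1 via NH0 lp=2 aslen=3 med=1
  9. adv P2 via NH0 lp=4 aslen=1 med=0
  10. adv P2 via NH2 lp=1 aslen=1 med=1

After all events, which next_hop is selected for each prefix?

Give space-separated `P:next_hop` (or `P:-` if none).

Answer: P0:- P1:NH0 P2:NH0

Derivation:
Op 1: best P0=- P1=NH1 P2=-
Op 2: best P0=NH2 P1=NH1 P2=-
Op 3: best P0=NH2 P1=NH1 P2=-
Op 4: best P0=NH2 P1=NH1 P2=NH1
Op 5: best P0=NH2 P1=NH1 P2=NH1
Op 6: best P0=- P1=NH1 P2=NH1
Op 7: best P0=- P1=NH1 P2=-
Op 8: best P0=- P1=NH0 P2=-
Op 9: best P0=- P1=NH0 P2=NH0
Op 10: best P0=- P1=NH0 P2=NH0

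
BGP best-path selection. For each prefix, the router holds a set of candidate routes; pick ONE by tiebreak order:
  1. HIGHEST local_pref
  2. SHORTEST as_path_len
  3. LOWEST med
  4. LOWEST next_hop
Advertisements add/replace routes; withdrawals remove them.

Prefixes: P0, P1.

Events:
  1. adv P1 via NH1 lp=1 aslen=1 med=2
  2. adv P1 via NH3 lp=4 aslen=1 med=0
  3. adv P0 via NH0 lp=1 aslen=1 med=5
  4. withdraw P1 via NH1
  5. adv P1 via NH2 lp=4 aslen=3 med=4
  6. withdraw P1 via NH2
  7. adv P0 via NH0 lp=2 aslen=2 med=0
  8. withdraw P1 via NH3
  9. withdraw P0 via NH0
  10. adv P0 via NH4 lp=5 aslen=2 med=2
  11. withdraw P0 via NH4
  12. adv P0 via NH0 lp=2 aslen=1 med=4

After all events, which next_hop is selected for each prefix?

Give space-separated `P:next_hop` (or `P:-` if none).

Answer: P0:NH0 P1:-

Derivation:
Op 1: best P0=- P1=NH1
Op 2: best P0=- P1=NH3
Op 3: best P0=NH0 P1=NH3
Op 4: best P0=NH0 P1=NH3
Op 5: best P0=NH0 P1=NH3
Op 6: best P0=NH0 P1=NH3
Op 7: best P0=NH0 P1=NH3
Op 8: best P0=NH0 P1=-
Op 9: best P0=- P1=-
Op 10: best P0=NH4 P1=-
Op 11: best P0=- P1=-
Op 12: best P0=NH0 P1=-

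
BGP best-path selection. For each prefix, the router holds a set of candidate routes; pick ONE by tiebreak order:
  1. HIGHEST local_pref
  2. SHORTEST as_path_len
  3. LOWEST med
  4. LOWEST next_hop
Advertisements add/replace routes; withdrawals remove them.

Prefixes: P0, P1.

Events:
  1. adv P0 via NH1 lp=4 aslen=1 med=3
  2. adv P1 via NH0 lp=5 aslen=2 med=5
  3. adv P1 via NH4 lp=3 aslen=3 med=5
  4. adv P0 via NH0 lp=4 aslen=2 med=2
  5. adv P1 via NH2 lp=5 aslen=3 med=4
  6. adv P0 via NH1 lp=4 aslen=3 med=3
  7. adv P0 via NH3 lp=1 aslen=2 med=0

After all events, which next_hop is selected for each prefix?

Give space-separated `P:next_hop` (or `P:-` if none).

Answer: P0:NH0 P1:NH0

Derivation:
Op 1: best P0=NH1 P1=-
Op 2: best P0=NH1 P1=NH0
Op 3: best P0=NH1 P1=NH0
Op 4: best P0=NH1 P1=NH0
Op 5: best P0=NH1 P1=NH0
Op 6: best P0=NH0 P1=NH0
Op 7: best P0=NH0 P1=NH0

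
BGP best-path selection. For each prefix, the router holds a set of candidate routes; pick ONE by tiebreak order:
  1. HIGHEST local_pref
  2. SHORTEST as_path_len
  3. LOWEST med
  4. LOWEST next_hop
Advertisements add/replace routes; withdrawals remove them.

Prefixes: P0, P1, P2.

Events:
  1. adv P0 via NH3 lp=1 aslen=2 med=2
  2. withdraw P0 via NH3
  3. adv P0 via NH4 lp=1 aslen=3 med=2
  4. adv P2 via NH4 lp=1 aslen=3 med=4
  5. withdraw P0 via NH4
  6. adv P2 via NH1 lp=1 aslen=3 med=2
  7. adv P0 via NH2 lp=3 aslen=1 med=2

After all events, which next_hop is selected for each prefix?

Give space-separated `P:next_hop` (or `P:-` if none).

Answer: P0:NH2 P1:- P2:NH1

Derivation:
Op 1: best P0=NH3 P1=- P2=-
Op 2: best P0=- P1=- P2=-
Op 3: best P0=NH4 P1=- P2=-
Op 4: best P0=NH4 P1=- P2=NH4
Op 5: best P0=- P1=- P2=NH4
Op 6: best P0=- P1=- P2=NH1
Op 7: best P0=NH2 P1=- P2=NH1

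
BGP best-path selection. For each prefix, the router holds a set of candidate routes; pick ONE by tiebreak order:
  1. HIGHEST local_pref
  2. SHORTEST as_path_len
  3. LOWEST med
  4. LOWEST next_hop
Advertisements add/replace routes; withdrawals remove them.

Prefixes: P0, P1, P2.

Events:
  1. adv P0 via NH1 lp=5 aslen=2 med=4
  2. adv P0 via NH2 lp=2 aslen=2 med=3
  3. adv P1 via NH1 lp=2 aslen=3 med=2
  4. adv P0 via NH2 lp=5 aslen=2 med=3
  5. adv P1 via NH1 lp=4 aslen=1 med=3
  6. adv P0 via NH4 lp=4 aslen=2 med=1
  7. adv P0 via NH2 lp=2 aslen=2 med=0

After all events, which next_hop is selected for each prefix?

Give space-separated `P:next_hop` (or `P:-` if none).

Answer: P0:NH1 P1:NH1 P2:-

Derivation:
Op 1: best P0=NH1 P1=- P2=-
Op 2: best P0=NH1 P1=- P2=-
Op 3: best P0=NH1 P1=NH1 P2=-
Op 4: best P0=NH2 P1=NH1 P2=-
Op 5: best P0=NH2 P1=NH1 P2=-
Op 6: best P0=NH2 P1=NH1 P2=-
Op 7: best P0=NH1 P1=NH1 P2=-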